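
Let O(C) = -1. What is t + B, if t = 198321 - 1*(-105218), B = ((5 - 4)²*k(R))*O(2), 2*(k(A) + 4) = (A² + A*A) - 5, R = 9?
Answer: 606929/2 ≈ 3.0346e+5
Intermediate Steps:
k(A) = -13/2 + A² (k(A) = -4 + ((A² + A*A) - 5)/2 = -4 + ((A² + A²) - 5)/2 = -4 + (2*A² - 5)/2 = -4 + (-5 + 2*A²)/2 = -4 + (-5/2 + A²) = -13/2 + A²)
B = -149/2 (B = ((5 - 4)²*(-13/2 + 9²))*(-1) = (1²*(-13/2 + 81))*(-1) = (1*(149/2))*(-1) = (149/2)*(-1) = -149/2 ≈ -74.500)
t = 303539 (t = 198321 + 105218 = 303539)
t + B = 303539 - 149/2 = 606929/2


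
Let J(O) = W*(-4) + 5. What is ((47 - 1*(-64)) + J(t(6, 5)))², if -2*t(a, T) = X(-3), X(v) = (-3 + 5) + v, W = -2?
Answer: 15376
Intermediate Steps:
X(v) = 2 + v
t(a, T) = ½ (t(a, T) = -(2 - 3)/2 = -½*(-1) = ½)
J(O) = 13 (J(O) = -2*(-4) + 5 = 8 + 5 = 13)
((47 - 1*(-64)) + J(t(6, 5)))² = ((47 - 1*(-64)) + 13)² = ((47 + 64) + 13)² = (111 + 13)² = 124² = 15376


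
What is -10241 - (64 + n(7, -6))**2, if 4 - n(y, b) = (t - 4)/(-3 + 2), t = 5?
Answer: -15002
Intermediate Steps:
n(y, b) = 5 (n(y, b) = 4 - (5 - 4)/(-3 + 2) = 4 - 1/(-1) = 4 - (-1) = 4 - 1*(-1) = 4 + 1 = 5)
-10241 - (64 + n(7, -6))**2 = -10241 - (64 + 5)**2 = -10241 - 1*69**2 = -10241 - 1*4761 = -10241 - 4761 = -15002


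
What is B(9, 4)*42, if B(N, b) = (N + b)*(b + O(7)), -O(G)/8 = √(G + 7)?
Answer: 2184 - 4368*√14 ≈ -14160.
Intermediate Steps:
O(G) = -8*√(7 + G) (O(G) = -8*√(G + 7) = -8*√(7 + G))
B(N, b) = (N + b)*(b - 8*√14) (B(N, b) = (N + b)*(b - 8*√(7 + 7)) = (N + b)*(b - 8*√14))
B(9, 4)*42 = (4² + 9*4 - 8*9*√14 - 8*4*√14)*42 = (16 + 36 - 72*√14 - 32*√14)*42 = (52 - 104*√14)*42 = 2184 - 4368*√14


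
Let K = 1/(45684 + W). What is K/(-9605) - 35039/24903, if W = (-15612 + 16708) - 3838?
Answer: -4817370911131/3423813110910 ≈ -1.4070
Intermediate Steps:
W = -2742 (W = 1096 - 3838 = -2742)
K = 1/42942 (K = 1/(45684 - 2742) = 1/42942 ≈ 2.3287e-5)
K/(-9605) - 35039/24903 = (1/42942)/(-9605) - 35039/24903 = (1/42942)*(-1/9605) - 35039*1/24903 = -1/412457910 - 35039/24903 = -4817370911131/3423813110910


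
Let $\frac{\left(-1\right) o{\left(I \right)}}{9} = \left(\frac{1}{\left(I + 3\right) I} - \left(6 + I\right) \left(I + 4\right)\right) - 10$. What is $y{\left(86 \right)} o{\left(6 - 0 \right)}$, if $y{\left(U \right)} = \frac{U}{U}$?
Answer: $\frac{7019}{6} \approx 1169.8$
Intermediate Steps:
$y{\left(U \right)} = 1$
$o{\left(I \right)} = 90 - \frac{9}{I \left(3 + I\right)} + 9 \left(4 + I\right) \left(6 + I\right)$ ($o{\left(I \right)} = - 9 \left(\left(\frac{1}{\left(I + 3\right) I} - \left(6 + I\right) \left(I + 4\right)\right) - 10\right) = - 9 \left(\left(\frac{1}{\left(3 + I\right) I} - \left(6 + I\right) \left(4 + I\right)\right) - 10\right) = - 9 \left(\left(\frac{1}{I \left(3 + I\right)} - \left(4 + I\right) \left(6 + I\right)\right) - 10\right) = - 9 \left(-10 + \frac{1}{I \left(3 + I\right)} - \left(4 + I\right) \left(6 + I\right)\right) = 90 - \frac{9}{I \left(3 + I\right)} + 9 \left(4 + I\right) \left(6 + I\right)$)
$y{\left(86 \right)} o{\left(6 - 0 \right)} = 1 \frac{9 \left(-1 + \left(6 - 0\right)^{4} + 13 \left(6 - 0\right)^{3} + 64 \left(6 - 0\right)^{2} + 102 \left(6 - 0\right)\right)}{\left(6 - 0\right) \left(3 + \left(6 - 0\right)\right)} = 1 \frac{9 \left(-1 + \left(6 + 0\right)^{4} + 13 \left(6 + 0\right)^{3} + 64 \left(6 + 0\right)^{2} + 102 \left(6 + 0\right)\right)}{\left(6 + 0\right) \left(3 + \left(6 + 0\right)\right)} = 1 \frac{9 \left(-1 + 6^{4} + 13 \cdot 6^{3} + 64 \cdot 6^{2} + 102 \cdot 6\right)}{6 \left(3 + 6\right)} = 1 \cdot 9 \cdot \frac{1}{6} \cdot \frac{1}{9} \left(-1 + 1296 + 13 \cdot 216 + 64 \cdot 36 + 612\right) = 1 \cdot 9 \cdot \frac{1}{6} \cdot \frac{1}{9} \left(-1 + 1296 + 2808 + 2304 + 612\right) = 1 \cdot 9 \cdot \frac{1}{6} \cdot \frac{1}{9} \cdot 7019 = 1 \cdot \frac{7019}{6} = \frac{7019}{6}$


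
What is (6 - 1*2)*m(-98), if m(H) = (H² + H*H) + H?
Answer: 76440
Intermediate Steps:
m(H) = H + 2*H² (m(H) = (H² + H²) + H = 2*H² + H = H + 2*H²)
(6 - 1*2)*m(-98) = (6 - 1*2)*(-98*(1 + 2*(-98))) = (6 - 2)*(-98*(1 - 196)) = 4*(-98*(-195)) = 4*19110 = 76440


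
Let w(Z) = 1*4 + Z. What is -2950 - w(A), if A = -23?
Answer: -2931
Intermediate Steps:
w(Z) = 4 + Z
-2950 - w(A) = -2950 - (4 - 23) = -2950 - 1*(-19) = -2950 + 19 = -2931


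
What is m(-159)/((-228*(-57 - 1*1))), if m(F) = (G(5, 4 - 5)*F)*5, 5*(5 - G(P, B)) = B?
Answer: -689/2204 ≈ -0.31261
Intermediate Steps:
G(P, B) = 5 - B/5
m(F) = 26*F (m(F) = ((5 - (4 - 5)/5)*F)*5 = ((5 - ⅕*(-1))*F)*5 = ((5 + ⅕)*F)*5 = (26*F/5)*5 = 26*F)
m(-159)/((-228*(-57 - 1*1))) = (26*(-159))/((-228*(-57 - 1*1))) = -4134*(-1/(228*(-57 - 1))) = -4134/((-228*(-58))) = -4134/13224 = -4134*1/13224 = -689/2204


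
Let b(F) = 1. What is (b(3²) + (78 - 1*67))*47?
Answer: 564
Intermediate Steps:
(b(3²) + (78 - 1*67))*47 = (1 + (78 - 1*67))*47 = (1 + (78 - 67))*47 = (1 + 11)*47 = 12*47 = 564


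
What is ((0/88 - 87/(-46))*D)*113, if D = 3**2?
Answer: 88479/46 ≈ 1923.5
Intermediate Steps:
D = 9
((0/88 - 87/(-46))*D)*113 = ((0/88 - 87/(-46))*9)*113 = ((0*(1/88) - 87*(-1/46))*9)*113 = ((0 + 87/46)*9)*113 = ((87/46)*9)*113 = (783/46)*113 = 88479/46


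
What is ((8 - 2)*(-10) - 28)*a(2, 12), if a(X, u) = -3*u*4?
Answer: 12672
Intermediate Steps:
a(X, u) = -12*u
((8 - 2)*(-10) - 28)*a(2, 12) = ((8 - 2)*(-10) - 28)*(-12*12) = (6*(-10) - 28)*(-144) = (-60 - 28)*(-144) = -88*(-144) = 12672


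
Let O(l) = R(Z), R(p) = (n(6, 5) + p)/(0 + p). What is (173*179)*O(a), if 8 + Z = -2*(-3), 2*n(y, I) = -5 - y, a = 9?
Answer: 464505/4 ≈ 1.1613e+5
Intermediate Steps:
n(y, I) = -5/2 - y/2 (n(y, I) = (-5 - y)/2 = -5/2 - y/2)
Z = -2 (Z = -8 - 2*(-3) = -8 + 6 = -2)
R(p) = (-11/2 + p)/p (R(p) = ((-5/2 - ½*6) + p)/(0 + p) = ((-5/2 - 3) + p)/p = (-11/2 + p)/p)
O(l) = 15/4 (O(l) = (-11/2 - 2)/(-2) = -½*(-15/2) = 15/4)
(173*179)*O(a) = (173*179)*(15/4) = 30967*(15/4) = 464505/4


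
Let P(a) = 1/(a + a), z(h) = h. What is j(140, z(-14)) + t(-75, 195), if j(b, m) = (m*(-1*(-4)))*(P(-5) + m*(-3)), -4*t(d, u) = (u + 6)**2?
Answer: -248933/20 ≈ -12447.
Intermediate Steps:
P(a) = 1/(2*a)
t(d, u) = -(6 + u)**2/4 (t(d, u) = -(u + 6)**2/4 = -(6 + u)**2/4)
j(b, m) = 4*m*(-1/10 - 3*m) (j(b, m) = (m*(-1*(-4)))*((1/2)/(-5) + m*(-3)) = (m*4)*((1/2)*(-1/5) - 3*m) = (4*m)*(-1/10 - 3*m) = 4*m*(-1/10 - 3*m))
j(140, z(-14)) + t(-75, 195) = -2/5*(-14)*(1 + 30*(-14)) - (6 + 195)**2/4 = -2/5*(-14)*(1 - 420) - 1/4*201**2 = -2/5*(-14)*(-419) - 1/4*40401 = -11732/5 - 40401/4 = -248933/20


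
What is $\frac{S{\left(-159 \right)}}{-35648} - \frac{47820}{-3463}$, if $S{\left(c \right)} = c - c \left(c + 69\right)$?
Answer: $\frac{1754793507}{123449024} \approx 14.215$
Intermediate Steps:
$S{\left(c \right)} = c - c \left(69 + c\right)$
$\frac{S{\left(-159 \right)}}{-35648} - \frac{47820}{-3463} = \frac{\left(-1\right) \left(-159\right) \left(68 - 159\right)}{-35648} - \frac{47820}{-3463} = \left(-1\right) \left(-159\right) \left(-91\right) \left(- \frac{1}{35648}\right) - - \frac{47820}{3463} = \left(-14469\right) \left(- \frac{1}{35648}\right) + \frac{47820}{3463} = \frac{14469}{35648} + \frac{47820}{3463} = \frac{1754793507}{123449024}$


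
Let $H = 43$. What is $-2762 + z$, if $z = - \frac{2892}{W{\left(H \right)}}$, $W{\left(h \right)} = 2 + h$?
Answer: $- \frac{42394}{15} \approx -2826.3$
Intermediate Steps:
$z = - \frac{964}{15}$ ($z = - \frac{2892}{2 + 43} = - \frac{2892}{45} = \left(-2892\right) \frac{1}{45} = - \frac{964}{15} \approx -64.267$)
$-2762 + z = -2762 - \frac{964}{15} = - \frac{42394}{15}$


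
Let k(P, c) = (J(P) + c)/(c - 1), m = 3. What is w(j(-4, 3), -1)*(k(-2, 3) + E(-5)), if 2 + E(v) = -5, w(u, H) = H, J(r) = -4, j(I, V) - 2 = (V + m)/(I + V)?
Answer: 15/2 ≈ 7.5000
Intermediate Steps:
j(I, V) = 2 + (3 + V)/(I + V) (j(I, V) = 2 + (V + 3)/(I + V) = 2 + (3 + V)/(I + V))
k(P, c) = (-4 + c)/(-1 + c) (k(P, c) = (-4 + c)/(c - 1) = (-4 + c)/(-1 + c))
E(v) = -7 (E(v) = -2 - 5 = -7)
w(j(-4, 3), -1)*(k(-2, 3) + E(-5)) = -((-4 + 3)/(-1 + 3) - 7) = -(-1/2 - 7) = -((½)*(-1) - 7) = -(-½ - 7) = -1*(-15/2) = 15/2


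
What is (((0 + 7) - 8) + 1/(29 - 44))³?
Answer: -4096/3375 ≈ -1.2136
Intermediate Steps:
(((0 + 7) - 8) + 1/(29 - 44))³ = ((7 - 8) + 1/(-15))³ = (-1 - 1/15)³ = (-16/15)³ = -4096/3375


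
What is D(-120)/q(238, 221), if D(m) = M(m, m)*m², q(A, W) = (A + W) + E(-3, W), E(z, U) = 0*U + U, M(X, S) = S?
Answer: -43200/17 ≈ -2541.2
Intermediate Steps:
E(z, U) = U (E(z, U) = 0 + U = U)
q(A, W) = A + 2*W (q(A, W) = (A + W) + W = A + 2*W)
D(m) = m³ (D(m) = m*m² = m³)
D(-120)/q(238, 221) = (-120)³/(238 + 2*221) = -1728000/(238 + 442) = -1728000/680 = -1728000*1/680 = -43200/17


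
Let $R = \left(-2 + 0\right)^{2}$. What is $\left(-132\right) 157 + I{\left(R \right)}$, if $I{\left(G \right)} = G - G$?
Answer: $-20724$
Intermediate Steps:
$R = 4$ ($R = \left(-2\right)^{2} = 4$)
$I{\left(G \right)} = 0$
$\left(-132\right) 157 + I{\left(R \right)} = \left(-132\right) 157 + 0 = -20724 + 0 = -20724$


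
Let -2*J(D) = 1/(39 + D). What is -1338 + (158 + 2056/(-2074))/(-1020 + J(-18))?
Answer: -59448982902/44426117 ≈ -1338.2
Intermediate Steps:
J(D) = -1/(2*(39 + D))
-1338 + (158 + 2056/(-2074))/(-1020 + J(-18)) = -1338 + (158 + 2056/(-2074))/(-1020 - 1/(78 + 2*(-18))) = -1338 + (158 + 2056*(-1/2074))/(-1020 - 1/(78 - 36)) = -1338 + (158 - 1028/1037)/(-1020 - 1/42) = -1338 + 162818/(1037*(-1020 - 1*1/42)) = -1338 + 162818/(1037*(-1020 - 1/42)) = -1338 + 162818/(1037*(-42841/42)) = -1338 + (162818/1037)*(-42/42841) = -1338 - 6838356/44426117 = -59448982902/44426117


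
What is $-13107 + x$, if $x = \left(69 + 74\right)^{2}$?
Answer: $7342$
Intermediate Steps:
$x = 20449$ ($x = 143^{2} = 20449$)
$-13107 + x = -13107 + 20449 = 7342$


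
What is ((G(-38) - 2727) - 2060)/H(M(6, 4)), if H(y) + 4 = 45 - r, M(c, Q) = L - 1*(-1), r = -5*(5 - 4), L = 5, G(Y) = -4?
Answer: -4791/46 ≈ -104.15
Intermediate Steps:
r = -5 (r = -5*1 = -5)
M(c, Q) = 6 (M(c, Q) = 5 - 1*(-1) = 5 + 1 = 6)
H(y) = 46 (H(y) = -4 + (45 - 1*(-5)) = -4 + (45 + 5) = -4 + 50 = 46)
((G(-38) - 2727) - 2060)/H(M(6, 4)) = ((-4 - 2727) - 2060)/46 = (-2731 - 2060)*(1/46) = -4791*1/46 = -4791/46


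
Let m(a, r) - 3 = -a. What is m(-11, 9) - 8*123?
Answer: -970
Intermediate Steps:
m(a, r) = 3 - a
m(-11, 9) - 8*123 = (3 - 1*(-11)) - 8*123 = (3 + 11) - 984 = 14 - 984 = -970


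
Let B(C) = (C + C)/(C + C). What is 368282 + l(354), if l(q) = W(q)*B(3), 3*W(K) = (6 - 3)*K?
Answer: 368636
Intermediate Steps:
W(K) = K (W(K) = ((6 - 3)*K)/3 = (3*K)/3 = K)
B(C) = 1 (B(C) = (2*C)/((2*C)) = (2*C)*(1/(2*C)) = 1)
l(q) = q (l(q) = q*1 = q)
368282 + l(354) = 368282 + 354 = 368636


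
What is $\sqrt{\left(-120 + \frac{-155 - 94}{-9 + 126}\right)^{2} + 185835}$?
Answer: $\frac{2 \sqrt{76335301}}{39} \approx 448.05$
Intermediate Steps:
$\sqrt{\left(-120 + \frac{-155 - 94}{-9 + 126}\right)^{2} + 185835} = \sqrt{\left(-120 - \frac{249}{117}\right)^{2} + 185835} = \sqrt{\left(-120 - \frac{83}{39}\right)^{2} + 185835} = \sqrt{\left(- \frac{4763}{39}\right)^{2} + 185835} = \sqrt{\frac{22686169}{1521} + 185835} = \sqrt{\frac{305341204}{1521}} = \frac{2 \sqrt{76335301}}{39}$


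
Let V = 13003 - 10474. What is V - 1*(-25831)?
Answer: 28360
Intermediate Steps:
V = 2529
V - 1*(-25831) = 2529 - 1*(-25831) = 2529 + 25831 = 28360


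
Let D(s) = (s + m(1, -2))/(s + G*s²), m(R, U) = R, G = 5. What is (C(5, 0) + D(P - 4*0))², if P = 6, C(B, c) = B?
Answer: 877969/34596 ≈ 25.378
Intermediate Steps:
D(s) = (1 + s)/(s + 5*s²) (D(s) = (s + 1)/(s + 5*s²) = (1 + s)/(s + 5*s²))
(C(5, 0) + D(P - 4*0))² = (5 + (1 + (6 - 4*0))/((6 - 4*0)*(1 + 5*(6 - 4*0))))² = (5 + (1 + (6 + 0))/((6 + 0)*(1 + 5*(6 + 0))))² = (5 + (1 + 6)/(6*(1 + 5*6)))² = (5 + (⅙)*7/(1 + 30))² = (5 + (⅙)*7/31)² = (5 + (⅙)*(1/31)*7)² = (5 + 7/186)² = (937/186)² = 877969/34596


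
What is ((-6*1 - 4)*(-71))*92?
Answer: 65320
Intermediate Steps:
((-6*1 - 4)*(-71))*92 = ((-6 - 4)*(-71))*92 = -10*(-71)*92 = 710*92 = 65320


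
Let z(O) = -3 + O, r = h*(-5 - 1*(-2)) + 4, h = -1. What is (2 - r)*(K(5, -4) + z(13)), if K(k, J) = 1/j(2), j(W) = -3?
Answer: -145/3 ≈ -48.333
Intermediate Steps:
r = 7 (r = -(-5 - 1*(-2)) + 4 = -(-5 + 2) + 4 = -1*(-3) + 4 = 3 + 4 = 7)
K(k, J) = -⅓ (K(k, J) = 1/(-3) = -⅓)
(2 - r)*(K(5, -4) + z(13)) = (2 - 1*7)*(-⅓ + (-3 + 13)) = (2 - 7)*(-⅓ + 10) = -5*29/3 = -145/3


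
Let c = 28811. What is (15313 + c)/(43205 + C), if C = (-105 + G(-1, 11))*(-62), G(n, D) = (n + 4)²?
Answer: 44124/49157 ≈ 0.89761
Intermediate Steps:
G(n, D) = (4 + n)²
C = 5952 (C = (-105 + (4 - 1)²)*(-62) = (-105 + 3²)*(-62) = (-105 + 9)*(-62) = -96*(-62) = 5952)
(15313 + c)/(43205 + C) = (15313 + 28811)/(43205 + 5952) = 44124/49157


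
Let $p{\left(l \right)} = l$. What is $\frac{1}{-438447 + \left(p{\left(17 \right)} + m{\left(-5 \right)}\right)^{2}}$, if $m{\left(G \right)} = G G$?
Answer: $- \frac{1}{436683} \approx -2.29 \cdot 10^{-6}$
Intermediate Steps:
$m{\left(G \right)} = G^{2}$
$\frac{1}{-438447 + \left(p{\left(17 \right)} + m{\left(-5 \right)}\right)^{2}} = \frac{1}{-438447 + \left(17 + \left(-5\right)^{2}\right)^{2}} = \frac{1}{-438447 + \left(17 + 25\right)^{2}} = \frac{1}{-438447 + 42^{2}} = \frac{1}{-438447 + 1764} = \frac{1}{-436683} = - \frac{1}{436683}$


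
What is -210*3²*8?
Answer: -15120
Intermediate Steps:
-210*3²*8 = -210*9*8 = -1890*8 = -15120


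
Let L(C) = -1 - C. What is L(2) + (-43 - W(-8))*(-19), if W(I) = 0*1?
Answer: 814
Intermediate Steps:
W(I) = 0
L(2) + (-43 - W(-8))*(-19) = (-1 - 1*2) + (-43 - 1*0)*(-19) = (-1 - 2) + (-43 + 0)*(-19) = -3 - 43*(-19) = -3 + 817 = 814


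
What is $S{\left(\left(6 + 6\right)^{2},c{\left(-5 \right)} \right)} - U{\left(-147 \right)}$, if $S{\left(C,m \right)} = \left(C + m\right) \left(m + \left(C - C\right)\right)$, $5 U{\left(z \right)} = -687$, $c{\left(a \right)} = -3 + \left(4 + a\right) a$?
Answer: $\frac{2147}{5} \approx 429.4$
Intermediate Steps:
$c{\left(a \right)} = -3 + a \left(4 + a\right)$
$U{\left(z \right)} = - \frac{687}{5}$ ($U{\left(z \right)} = \frac{1}{5} \left(-687\right) = - \frac{687}{5}$)
$S{\left(C,m \right)} = m \left(C + m\right)$ ($S{\left(C,m \right)} = \left(C + m\right) \left(m + 0\right) = \left(C + m\right) m = m \left(C + m\right)$)
$S{\left(\left(6 + 6\right)^{2},c{\left(-5 \right)} \right)} - U{\left(-147 \right)} = \left(-3 + \left(-5\right)^{2} + 4 \left(-5\right)\right) \left(\left(6 + 6\right)^{2} + \left(-3 + \left(-5\right)^{2} + 4 \left(-5\right)\right)\right) - - \frac{687}{5} = \left(-3 + 25 - 20\right) \left(12^{2} - -2\right) + \frac{687}{5} = 2 \left(144 + 2\right) + \frac{687}{5} = 2 \cdot 146 + \frac{687}{5} = 292 + \frac{687}{5} = \frac{2147}{5}$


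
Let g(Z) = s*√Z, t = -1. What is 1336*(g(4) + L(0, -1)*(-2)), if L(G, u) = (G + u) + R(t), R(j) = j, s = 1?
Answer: 8016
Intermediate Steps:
g(Z) = √Z (g(Z) = 1*√Z = √Z)
L(G, u) = -1 + G + u (L(G, u) = (G + u) - 1 = -1 + G + u)
1336*(g(4) + L(0, -1)*(-2)) = 1336*(√4 + (-1 + 0 - 1)*(-2)) = 1336*(2 - 2*(-2)) = 1336*(2 + 4) = 1336*6 = 8016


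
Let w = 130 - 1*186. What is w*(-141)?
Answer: 7896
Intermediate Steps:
w = -56 (w = 130 - 186 = -56)
w*(-141) = -56*(-141) = 7896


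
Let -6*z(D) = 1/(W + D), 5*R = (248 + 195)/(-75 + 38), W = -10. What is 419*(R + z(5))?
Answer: -1098199/1110 ≈ -989.37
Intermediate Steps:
R = -443/185 (R = ((248 + 195)/(-75 + 38))/5 = (443/(-37))/5 = (443*(-1/37))/5 = (⅕)*(-443/37) = -443/185 ≈ -2.3946)
z(D) = -1/(6*(-10 + D))
419*(R + z(5)) = 419*(-443/185 - 1/(-60 + 6*5)) = 419*(-443/185 - 1/(-60 + 30)) = 419*(-443/185 - 1/(-30)) = 419*(-443/185 - 1*(-1/30)) = 419*(-443/185 + 1/30) = 419*(-2621/1110) = -1098199/1110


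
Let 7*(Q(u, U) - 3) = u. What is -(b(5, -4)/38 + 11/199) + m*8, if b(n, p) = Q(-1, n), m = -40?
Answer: -8472893/26467 ≈ -320.13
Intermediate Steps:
Q(u, U) = 3 + u/7
b(n, p) = 20/7 (b(n, p) = 3 + (⅐)*(-1) = 3 - ⅐ = 20/7)
-(b(5, -4)/38 + 11/199) + m*8 = -((20/7)/38 + 11/199) - 40*8 = -((20/7)*(1/38) + 11*(1/199)) - 320 = -(10/133 + 11/199) - 320 = -1*3453/26467 - 320 = -3453/26467 - 320 = -8472893/26467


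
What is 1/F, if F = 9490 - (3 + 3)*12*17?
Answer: 1/8266 ≈ 0.00012098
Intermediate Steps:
F = 8266 (F = 9490 - 6*12*17 = 9490 - 72*17 = 9490 - 1*1224 = 9490 - 1224 = 8266)
1/F = 1/8266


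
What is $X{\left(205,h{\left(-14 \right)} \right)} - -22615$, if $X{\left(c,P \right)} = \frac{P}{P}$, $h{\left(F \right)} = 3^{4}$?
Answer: $22616$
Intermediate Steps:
$h{\left(F \right)} = 81$
$X{\left(c,P \right)} = 1$
$X{\left(205,h{\left(-14 \right)} \right)} - -22615 = 1 - -22615 = 1 + 22615 = 22616$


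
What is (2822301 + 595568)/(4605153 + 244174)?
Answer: 488267/692761 ≈ 0.70481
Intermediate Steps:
(2822301 + 595568)/(4605153 + 244174) = 3417869/4849327 = 3417869*(1/4849327) = 488267/692761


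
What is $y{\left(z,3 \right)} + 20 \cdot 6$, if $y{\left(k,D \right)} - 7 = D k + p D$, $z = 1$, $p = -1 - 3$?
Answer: $118$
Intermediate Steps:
$p = -4$ ($p = -1 - 3 = -4$)
$y{\left(k,D \right)} = 7 - 4 D + D k$ ($y{\left(k,D \right)} = 7 + \left(D k - 4 D\right) = 7 + \left(- 4 D + D k\right) = 7 - 4 D + D k$)
$y{\left(z,3 \right)} + 20 \cdot 6 = \left(7 - 12 + 3 \cdot 1\right) + 20 \cdot 6 = \left(7 - 12 + 3\right) + 120 = -2 + 120 = 118$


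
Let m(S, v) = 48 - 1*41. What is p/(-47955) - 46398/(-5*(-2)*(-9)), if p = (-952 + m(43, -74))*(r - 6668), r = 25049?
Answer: 42092446/47955 ≈ 877.75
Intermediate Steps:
m(S, v) = 7 (m(S, v) = 48 - 41 = 7)
p = -17370045 (p = (-952 + 7)*(25049 - 6668) = -945*18381 = -17370045)
p/(-47955) - 46398/(-5*(-2)*(-9)) = -17370045/(-47955) - 46398/(-5*(-2)*(-9)) = -17370045*(-1/47955) - 46398/(10*(-9)) = 1158003/3197 - 46398/(-90) = 1158003/3197 - 46398*(-1/90) = 1158003/3197 + 7733/15 = 42092446/47955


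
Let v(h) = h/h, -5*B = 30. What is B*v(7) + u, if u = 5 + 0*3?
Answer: -1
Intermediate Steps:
B = -6 (B = -⅕*30 = -6)
v(h) = 1
u = 5 (u = 5 + 0 = 5)
B*v(7) + u = -6*1 + 5 = -6 + 5 = -1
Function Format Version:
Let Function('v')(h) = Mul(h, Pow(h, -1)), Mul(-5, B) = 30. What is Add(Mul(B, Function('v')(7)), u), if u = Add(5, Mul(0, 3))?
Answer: -1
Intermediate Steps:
B = -6 (B = Mul(Rational(-1, 5), 30) = -6)
Function('v')(h) = 1
u = 5 (u = Add(5, 0) = 5)
Add(Mul(B, Function('v')(7)), u) = Add(Mul(-6, 1), 5) = Add(-6, 5) = -1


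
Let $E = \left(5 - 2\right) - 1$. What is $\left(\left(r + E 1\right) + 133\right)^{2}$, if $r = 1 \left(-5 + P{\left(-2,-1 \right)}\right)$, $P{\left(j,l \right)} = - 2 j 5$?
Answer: $22500$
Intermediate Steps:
$P{\left(j,l \right)} = - 10 j$
$r = 15$ ($r = 1 \left(-5 - -20\right) = 1 \left(-5 + 20\right) = 1 \cdot 15 = 15$)
$E = 2$ ($E = 3 - 1 = 2$)
$\left(\left(r + E 1\right) + 133\right)^{2} = \left(\left(15 + 2 \cdot 1\right) + 133\right)^{2} = \left(\left(15 + 2\right) + 133\right)^{2} = \left(17 + 133\right)^{2} = 150^{2} = 22500$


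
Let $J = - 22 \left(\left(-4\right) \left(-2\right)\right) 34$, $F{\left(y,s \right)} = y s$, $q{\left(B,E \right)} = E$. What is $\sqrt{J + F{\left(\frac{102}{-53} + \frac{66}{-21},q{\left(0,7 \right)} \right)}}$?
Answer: $\frac{6 i \sqrt{469686}}{53} \approx 77.585 i$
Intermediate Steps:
$F{\left(y,s \right)} = s y$
$J = -5984$ ($J = \left(-22\right) 8 \cdot 34 = \left(-176\right) 34 = -5984$)
$\sqrt{J + F{\left(\frac{102}{-53} + \frac{66}{-21},q{\left(0,7 \right)} \right)}} = \sqrt{-5984 + 7 \left(\frac{102}{-53} + \frac{66}{-21}\right)} = \sqrt{-5984 + 7 \left(102 \left(- \frac{1}{53}\right) + 66 \left(- \frac{1}{21}\right)\right)} = \sqrt{-5984 + 7 \left(- \frac{102}{53} - \frac{22}{7}\right)} = \sqrt{-5984 + 7 \left(- \frac{1880}{371}\right)} = \sqrt{-5984 - \frac{1880}{53}} = \sqrt{- \frac{319032}{53}} = \frac{6 i \sqrt{469686}}{53}$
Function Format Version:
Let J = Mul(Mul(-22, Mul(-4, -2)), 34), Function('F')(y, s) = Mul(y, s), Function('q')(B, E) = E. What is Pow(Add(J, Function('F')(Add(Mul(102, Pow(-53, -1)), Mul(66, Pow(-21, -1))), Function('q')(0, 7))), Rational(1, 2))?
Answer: Mul(Rational(6, 53), I, Pow(469686, Rational(1, 2))) ≈ Mul(77.585, I)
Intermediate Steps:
Function('F')(y, s) = Mul(s, y)
J = -5984 (J = Mul(Mul(-22, 8), 34) = Mul(-176, 34) = -5984)
Pow(Add(J, Function('F')(Add(Mul(102, Pow(-53, -1)), Mul(66, Pow(-21, -1))), Function('q')(0, 7))), Rational(1, 2)) = Pow(Add(-5984, Mul(7, Add(Mul(102, Pow(-53, -1)), Mul(66, Pow(-21, -1))))), Rational(1, 2)) = Pow(Add(-5984, Mul(7, Add(Mul(102, Rational(-1, 53)), Mul(66, Rational(-1, 21))))), Rational(1, 2)) = Pow(Add(-5984, Mul(7, Add(Rational(-102, 53), Rational(-22, 7)))), Rational(1, 2)) = Pow(Add(-5984, Mul(7, Rational(-1880, 371))), Rational(1, 2)) = Pow(Add(-5984, Rational(-1880, 53)), Rational(1, 2)) = Pow(Rational(-319032, 53), Rational(1, 2)) = Mul(Rational(6, 53), I, Pow(469686, Rational(1, 2)))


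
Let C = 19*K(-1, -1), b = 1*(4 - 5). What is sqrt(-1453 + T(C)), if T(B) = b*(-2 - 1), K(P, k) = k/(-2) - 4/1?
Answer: 5*I*sqrt(58) ≈ 38.079*I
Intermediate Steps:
K(P, k) = -4 - k/2 (K(P, k) = k*(-1/2) - 4*1 = -k/2 - 4 = -4 - k/2)
b = -1 (b = 1*(-1) = -1)
C = -133/2 (C = 19*(-4 - 1/2*(-1)) = 19*(-4 + 1/2) = 19*(-7/2) = -133/2 ≈ -66.500)
T(B) = 3 (T(B) = -(-2 - 1) = -1*(-3) = 3)
sqrt(-1453 + T(C)) = sqrt(-1453 + 3) = sqrt(-1450) = 5*I*sqrt(58)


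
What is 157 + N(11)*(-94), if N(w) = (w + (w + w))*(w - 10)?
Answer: -2945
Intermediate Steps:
N(w) = 3*w*(-10 + w) (N(w) = (w + 2*w)*(-10 + w) = (3*w)*(-10 + w) = 3*w*(-10 + w))
157 + N(11)*(-94) = 157 + (3*11*(-10 + 11))*(-94) = 157 + (3*11*1)*(-94) = 157 + 33*(-94) = 157 - 3102 = -2945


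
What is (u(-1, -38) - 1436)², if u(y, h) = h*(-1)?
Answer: 1954404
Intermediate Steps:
u(y, h) = -h
(u(-1, -38) - 1436)² = (-1*(-38) - 1436)² = (38 - 1436)² = (-1398)² = 1954404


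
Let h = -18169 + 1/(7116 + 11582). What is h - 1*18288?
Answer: -681672985/18698 ≈ -36457.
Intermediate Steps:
h = -339723961/18698 (h = -18169 + 1/18698 = -339723961/18698 ≈ -18169.)
h - 1*18288 = -339723961/18698 - 1*18288 = -339723961/18698 - 18288 = -681672985/18698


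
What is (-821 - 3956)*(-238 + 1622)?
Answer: -6611368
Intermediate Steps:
(-821 - 3956)*(-238 + 1622) = -4777*1384 = -6611368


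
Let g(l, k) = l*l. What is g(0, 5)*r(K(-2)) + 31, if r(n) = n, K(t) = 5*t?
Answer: 31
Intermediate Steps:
g(l, k) = l**2
g(0, 5)*r(K(-2)) + 31 = 0**2*(5*(-2)) + 31 = 0*(-10) + 31 = 0 + 31 = 31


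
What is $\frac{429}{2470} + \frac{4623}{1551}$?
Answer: $\frac{309851}{98230} \approx 3.1543$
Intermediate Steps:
$\frac{429}{2470} + \frac{4623}{1551} = 429 \cdot \frac{1}{2470} + 4623 \cdot \frac{1}{1551} = \frac{33}{190} + \frac{1541}{517} = \frac{309851}{98230}$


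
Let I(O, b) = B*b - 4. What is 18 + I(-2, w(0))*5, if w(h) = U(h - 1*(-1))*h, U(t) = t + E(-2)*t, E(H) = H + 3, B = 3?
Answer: -2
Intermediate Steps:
E(H) = 3 + H
U(t) = 2*t (U(t) = t + (3 - 2)*t = t + 1*t = t + t = 2*t)
w(h) = h*(2 + 2*h) (w(h) = (2*(h - 1*(-1)))*h = (2*(h + 1))*h = (2*(1 + h))*h = (2 + 2*h)*h = h*(2 + 2*h))
I(O, b) = -4 + 3*b (I(O, b) = 3*b - 4 = -4 + 3*b)
18 + I(-2, w(0))*5 = 18 + (-4 + 3*(2*0*(1 + 0)))*5 = 18 + (-4 + 3*(2*0*1))*5 = 18 + (-4 + 3*0)*5 = 18 + (-4 + 0)*5 = 18 - 4*5 = 18 - 20 = -2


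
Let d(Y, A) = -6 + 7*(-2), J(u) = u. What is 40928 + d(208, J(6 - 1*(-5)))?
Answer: 40908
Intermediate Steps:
d(Y, A) = -20 (d(Y, A) = -6 - 14 = -20)
40928 + d(208, J(6 - 1*(-5))) = 40928 - 20 = 40908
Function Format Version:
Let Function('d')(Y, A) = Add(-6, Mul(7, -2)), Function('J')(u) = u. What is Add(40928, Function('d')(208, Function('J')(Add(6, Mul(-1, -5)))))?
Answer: 40908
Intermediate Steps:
Function('d')(Y, A) = -20 (Function('d')(Y, A) = Add(-6, -14) = -20)
Add(40928, Function('d')(208, Function('J')(Add(6, Mul(-1, -5))))) = Add(40928, -20) = 40908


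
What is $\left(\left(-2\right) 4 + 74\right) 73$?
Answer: $4818$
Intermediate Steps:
$\left(\left(-2\right) 4 + 74\right) 73 = \left(-8 + 74\right) 73 = 66 \cdot 73 = 4818$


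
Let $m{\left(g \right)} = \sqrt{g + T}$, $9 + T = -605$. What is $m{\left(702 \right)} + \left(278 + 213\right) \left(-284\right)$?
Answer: $-139444 + 2 \sqrt{22} \approx -1.3943 \cdot 10^{5}$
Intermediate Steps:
$T = -614$ ($T = -9 - 605 = -614$)
$m{\left(g \right)} = \sqrt{-614 + g}$ ($m{\left(g \right)} = \sqrt{g - 614} = \sqrt{-614 + g}$)
$m{\left(702 \right)} + \left(278 + 213\right) \left(-284\right) = \sqrt{-614 + 702} + \left(278 + 213\right) \left(-284\right) = \sqrt{88} + 491 \left(-284\right) = 2 \sqrt{22} - 139444 = -139444 + 2 \sqrt{22}$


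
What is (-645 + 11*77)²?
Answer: 40804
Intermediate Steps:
(-645 + 11*77)² = (-645 + 847)² = 202² = 40804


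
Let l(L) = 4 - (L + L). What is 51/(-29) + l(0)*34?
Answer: 3893/29 ≈ 134.24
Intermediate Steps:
l(L) = 4 - 2*L
51/(-29) + l(0)*34 = 51/(-29) + (4 - 2*0)*34 = 51*(-1/29) + (4 + 0)*34 = -51/29 + 4*34 = -51/29 + 136 = 3893/29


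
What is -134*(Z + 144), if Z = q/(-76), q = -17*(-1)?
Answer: -732109/38 ≈ -19266.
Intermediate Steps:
q = 17
Z = -17/76 (Z = 17/(-76) = 17*(-1/76) = -17/76 ≈ -0.22368)
-134*(Z + 144) = -134*(-17/76 + 144) = -134*10927/76 = -732109/38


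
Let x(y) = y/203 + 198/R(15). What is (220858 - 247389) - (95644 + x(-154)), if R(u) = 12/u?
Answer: -7100461/58 ≈ -1.2242e+5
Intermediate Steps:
x(y) = 495/2 + y/203 (x(y) = y/203 + 198/((12/15)) = y*(1/203) + 198/((12*(1/15))) = y/203 + 198/(⅘) = y/203 + 198*(5/4) = y/203 + 495/2 = 495/2 + y/203)
(220858 - 247389) - (95644 + x(-154)) = (220858 - 247389) - (95644 + (495/2 + (1/203)*(-154))) = -26531 - (95644 + (495/2 - 22/29)) = -26531 - (95644 + 14311/58) = -26531 - 1*5561663/58 = -26531 - 5561663/58 = -7100461/58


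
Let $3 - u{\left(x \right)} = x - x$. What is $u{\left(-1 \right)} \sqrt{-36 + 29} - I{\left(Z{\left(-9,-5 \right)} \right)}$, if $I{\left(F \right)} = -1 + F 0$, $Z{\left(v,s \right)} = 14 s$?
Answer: $1 + 3 i \sqrt{7} \approx 1.0 + 7.9373 i$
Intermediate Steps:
$u{\left(x \right)} = 3$ ($u{\left(x \right)} = 3 - \left(x - x\right) = 3 - 0 = 3 + 0 = 3$)
$I{\left(F \right)} = -1$ ($I{\left(F \right)} = -1 + 0 = -1$)
$u{\left(-1 \right)} \sqrt{-36 + 29} - I{\left(Z{\left(-9,-5 \right)} \right)} = 3 \sqrt{-36 + 29} - -1 = 3 \sqrt{-7} + 1 = 3 i \sqrt{7} + 1 = 1 + 3 i \sqrt{7}$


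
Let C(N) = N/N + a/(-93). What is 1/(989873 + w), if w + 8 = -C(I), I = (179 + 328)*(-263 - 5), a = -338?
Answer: 93/92057014 ≈ 1.0102e-6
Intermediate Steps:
I = -135876 (I = 507*(-268) = -135876)
C(N) = 431/93 (C(N) = N/N - 338/(-93) = 1 - 338*(-1/93) = 1 + 338/93 = 431/93)
w = -1175/93 (w = -8 - 1*431/93 = -8 - 431/93 = -1175/93 ≈ -12.634)
1/(989873 + w) = 1/(989873 - 1175/93) = 1/(92057014/93) = 93/92057014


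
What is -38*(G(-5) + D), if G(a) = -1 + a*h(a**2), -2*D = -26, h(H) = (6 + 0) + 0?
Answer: 684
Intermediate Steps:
h(H) = 6 (h(H) = 6 + 0 = 6)
D = 13 (D = -1/2*(-26) = 13)
G(a) = -1 + 6*a (G(a) = -1 + a*6 = -1 + 6*a)
-38*(G(-5) + D) = -38*((-1 + 6*(-5)) + 13) = -38*((-1 - 30) + 13) = -38*(-31 + 13) = -38*(-18) = 684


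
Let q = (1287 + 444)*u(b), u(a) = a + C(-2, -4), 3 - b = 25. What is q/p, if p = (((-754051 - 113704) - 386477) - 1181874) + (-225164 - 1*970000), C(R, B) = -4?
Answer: 22503/1815635 ≈ 0.012394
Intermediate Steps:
b = -22 (b = 3 - 1*25 = 3 - 25 = -22)
u(a) = -4 + a (u(a) = a - 4 = -4 + a)
q = -45006 (q = (1287 + 444)*(-4 - 22) = 1731*(-26) = -45006)
p = -3631270 (p = ((-867755 - 386477) - 1181874) + (-225164 - 970000) = (-1254232 - 1181874) - 1195164 = -2436106 - 1195164 = -3631270)
q/p = -45006/(-3631270) = -45006*(-1/3631270) = 22503/1815635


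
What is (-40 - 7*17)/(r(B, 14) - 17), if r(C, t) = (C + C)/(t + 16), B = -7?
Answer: 2385/262 ≈ 9.1031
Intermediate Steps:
r(C, t) = 2*C/(16 + t) (r(C, t) = (2*C)/(16 + t) = 2*C/(16 + t))
(-40 - 7*17)/(r(B, 14) - 17) = (-40 - 7*17)/(2*(-7)/(16 + 14) - 17) = (-40 - 119)/(2*(-7)/30 - 17) = -159/(2*(-7)*(1/30) - 17) = -159/(-7/15 - 17) = -159/(-262/15) = -159*(-15/262) = 2385/262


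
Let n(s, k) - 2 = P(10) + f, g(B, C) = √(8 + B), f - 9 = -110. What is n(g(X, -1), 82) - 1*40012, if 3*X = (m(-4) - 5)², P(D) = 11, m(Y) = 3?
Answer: -40100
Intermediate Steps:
f = -101 (f = 9 - 110 = -101)
X = 4/3 (X = (3 - 5)²/3 = (⅓)*(-2)² = (⅓)*4 = 4/3 ≈ 1.3333)
n(s, k) = -88 (n(s, k) = 2 + (11 - 101) = 2 - 90 = -88)
n(g(X, -1), 82) - 1*40012 = -88 - 1*40012 = -88 - 40012 = -40100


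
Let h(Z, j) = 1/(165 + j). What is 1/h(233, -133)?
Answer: 32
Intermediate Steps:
1/h(233, -133) = 1/(1/(165 - 133)) = 1/(1/32) = 32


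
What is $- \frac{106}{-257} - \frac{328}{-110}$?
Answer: $\frac{47978}{14135} \approx 3.3943$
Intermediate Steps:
$- \frac{106}{-257} - \frac{328}{-110} = \left(-106\right) \left(- \frac{1}{257}\right) - - \frac{164}{55} = \frac{106}{257} + \frac{164}{55} = \frac{47978}{14135}$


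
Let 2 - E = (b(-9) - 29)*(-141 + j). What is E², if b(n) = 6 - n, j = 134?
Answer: 9216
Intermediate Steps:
E = -96 (E = 2 - ((6 - 1*(-9)) - 29)*(-141 + 134) = 2 - ((6 + 9) - 29)*(-7) = 2 - (15 - 29)*(-7) = 2 - (-14)*(-7) = 2 - 1*98 = 2 - 98 = -96)
E² = (-96)² = 9216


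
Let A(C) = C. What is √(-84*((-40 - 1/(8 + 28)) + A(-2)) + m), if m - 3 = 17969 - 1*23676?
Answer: I*√19563/3 ≈ 46.623*I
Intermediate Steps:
m = -5704 (m = 3 + (17969 - 1*23676) = 3 + (17969 - 23676) = 3 - 5707 = -5704)
√(-84*((-40 - 1/(8 + 28)) + A(-2)) + m) = √(-84*((-40 - 1/(8 + 28)) - 2) - 5704) = √(-84*((-40 - 1/36) - 2) - 5704) = √(-84*(-1441/36 - 2) - 5704) = √(-84*(-1513/36) - 5704) = √(10591/3 - 5704) = √(-6521/3) = I*√19563/3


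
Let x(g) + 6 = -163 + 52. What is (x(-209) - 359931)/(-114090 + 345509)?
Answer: -360048/231419 ≈ -1.5558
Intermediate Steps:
x(g) = -117 (x(g) = -6 + (-163 + 52) = -6 - 111 = -117)
(x(-209) - 359931)/(-114090 + 345509) = (-117 - 359931)/(-114090 + 345509) = -360048/231419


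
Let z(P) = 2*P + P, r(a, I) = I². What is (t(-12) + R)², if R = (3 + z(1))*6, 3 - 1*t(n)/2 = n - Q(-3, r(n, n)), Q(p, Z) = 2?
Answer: 4900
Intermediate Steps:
t(n) = 10 - 2*n (t(n) = 6 - 2*(n - 1*2) = 6 - 2*(n - 2) = 6 - 2*(-2 + n) = 6 + (4 - 2*n) = 10 - 2*n)
z(P) = 3*P
R = 36 (R = (3 + 3*1)*6 = (3 + 3)*6 = 6*6 = 36)
(t(-12) + R)² = ((10 - 2*(-12)) + 36)² = ((10 + 24) + 36)² = (34 + 36)² = 70² = 4900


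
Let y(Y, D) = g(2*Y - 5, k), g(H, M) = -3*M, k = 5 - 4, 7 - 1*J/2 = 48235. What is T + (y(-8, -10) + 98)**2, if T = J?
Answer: -87431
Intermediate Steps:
J = -96456 (J = 14 - 2*48235 = 14 - 96470 = -96456)
T = -96456
k = 1
y(Y, D) = -3 (y(Y, D) = -3*1 = -3)
T + (y(-8, -10) + 98)**2 = -96456 + (-3 + 98)**2 = -96456 + 95**2 = -96456 + 9025 = -87431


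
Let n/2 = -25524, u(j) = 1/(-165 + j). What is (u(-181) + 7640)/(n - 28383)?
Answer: -2643439/27483126 ≈ -0.096184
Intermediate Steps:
n = -51048 (n = 2*(-25524) = -51048)
(u(-181) + 7640)/(n - 28383) = (1/(-165 - 181) + 7640)/(-51048 - 28383) = (1/(-346) + 7640)/(-79431) = (-1/346 + 7640)*(-1/79431) = (2643439/346)*(-1/79431) = -2643439/27483126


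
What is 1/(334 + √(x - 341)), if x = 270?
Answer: 334/111627 - I*√71/111627 ≈ 0.0029921 - 7.5485e-5*I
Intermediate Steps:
1/(334 + √(x - 341)) = 1/(334 + √(270 - 341)) = 1/(334 + √(-71)) = 1/(334 + I*√71)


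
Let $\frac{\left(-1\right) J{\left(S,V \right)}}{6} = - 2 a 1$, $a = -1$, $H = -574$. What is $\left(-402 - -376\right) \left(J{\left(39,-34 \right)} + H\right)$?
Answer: $15236$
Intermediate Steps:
$J{\left(S,V \right)} = -12$ ($J{\left(S,V \right)} = - 6 \left(-2\right) \left(-1\right) 1 = - 6 \cdot 2 \cdot 1 = \left(-6\right) 2 = -12$)
$\left(-402 - -376\right) \left(J{\left(39,-34 \right)} + H\right) = \left(-402 - -376\right) \left(-12 - 574\right) = \left(-402 + 376\right) \left(-586\right) = \left(-26\right) \left(-586\right) = 15236$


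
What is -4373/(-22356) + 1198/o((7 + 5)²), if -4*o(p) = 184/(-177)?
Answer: 103058729/22356 ≈ 4609.9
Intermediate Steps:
o(p) = 46/177 (o(p) = -46/(-177) = -46*(-1)/177 = -¼*(-184/177) = 46/177)
-4373/(-22356) + 1198/o((7 + 5)²) = -4373/(-22356) + 1198/(46/177) = -4373*(-1/22356) + 1198*(177/46) = 4373/22356 + 106023/23 = 103058729/22356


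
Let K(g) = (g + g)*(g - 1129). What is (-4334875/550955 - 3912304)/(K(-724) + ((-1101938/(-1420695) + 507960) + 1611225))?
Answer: -612463826577522105/751794174432243263 ≈ -0.81467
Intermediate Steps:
K(g) = 2*g*(-1129 + g) (K(g) = (2*g)*(-1129 + g) = 2*g*(-1129 + g))
(-4334875/550955 - 3912304)/(K(-724) + ((-1101938/(-1420695) + 507960) + 1611225)) = (-4334875/550955 - 3912304)/(2*(-724)*(-1129 - 724) + ((-1101938/(-1420695) + 507960) + 1611225)) = (-4334875*1/550955 - 3912304)/(2*(-724)*(-1853) + ((-1101938*(-1/1420695) + 507960) + 1611225)) = (-866975/110191 - 3912304)/(2683144 + ((1101938/1420695 + 507960) + 1611225)) = -431101557039/(110191*(2683144 + (721657334138/1420695 + 1611225))) = -431101557039/(110191*(2683144 + 3010716635513/1420695)) = -431101557039/(110191*6822645900593/1420695) = -431101557039/110191*1420695/6822645900593 = -612463826577522105/751794174432243263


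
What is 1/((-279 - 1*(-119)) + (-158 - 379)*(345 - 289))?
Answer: -1/30232 ≈ -3.3078e-5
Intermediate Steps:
1/((-279 - 1*(-119)) + (-158 - 379)*(345 - 289)) = 1/((-279 + 119) - 537*56) = 1/(-160 - 30072) = 1/(-30232) = -1/30232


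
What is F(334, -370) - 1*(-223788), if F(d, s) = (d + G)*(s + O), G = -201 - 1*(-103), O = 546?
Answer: 265324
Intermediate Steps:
G = -98 (G = -201 + 103 = -98)
F(d, s) = (-98 + d)*(546 + s) (F(d, s) = (d - 98)*(s + 546) = (-98 + d)*(546 + s))
F(334, -370) - 1*(-223788) = (-53508 - 98*(-370) + 546*334 + 334*(-370)) - 1*(-223788) = (-53508 + 36260 + 182364 - 123580) + 223788 = 41536 + 223788 = 265324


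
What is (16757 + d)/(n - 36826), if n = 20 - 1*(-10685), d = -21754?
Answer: 4997/26121 ≈ 0.19130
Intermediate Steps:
n = 10705 (n = 20 + 10685 = 10705)
(16757 + d)/(n - 36826) = (16757 - 21754)/(10705 - 36826) = -4997/(-26121) = -4997*(-1/26121) = 4997/26121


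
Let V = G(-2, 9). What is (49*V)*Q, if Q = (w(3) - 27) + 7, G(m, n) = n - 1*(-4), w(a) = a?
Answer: -10829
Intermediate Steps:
G(m, n) = 4 + n (G(m, n) = n + 4 = 4 + n)
V = 13 (V = 4 + 9 = 13)
Q = -17 (Q = (3 - 27) + 7 = -24 + 7 = -17)
(49*V)*Q = (49*13)*(-17) = 637*(-17) = -10829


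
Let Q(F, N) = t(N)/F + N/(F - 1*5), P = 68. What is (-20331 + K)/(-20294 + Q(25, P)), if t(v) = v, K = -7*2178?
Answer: 889425/507197 ≈ 1.7536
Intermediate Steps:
K = -15246
Q(F, N) = N/F + N/(-5 + F) (Q(F, N) = N/F + N/(F - 1*5) = N/F + N/(F - 5) = N/F + N/(-5 + F))
(-20331 + K)/(-20294 + Q(25, P)) = (-20331 - 15246)/(-20294 + 68*(-5 + 2*25)/(25*(-5 + 25))) = -35577/(-20294 + 68*(1/25)*(-5 + 50)/20) = -35577/(-20294 + 68*(1/25)*(1/20)*45) = -35577/(-20294 + 153/25) = -35577/(-507197/25) = -35577*(-25/507197) = 889425/507197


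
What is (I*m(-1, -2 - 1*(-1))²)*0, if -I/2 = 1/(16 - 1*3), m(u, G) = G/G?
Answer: 0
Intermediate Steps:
m(u, G) = 1
I = -2/13 (I = -2/(16 - 1*3) = -2/(16 - 3) = -2/13 ≈ -0.15385)
(I*m(-1, -2 - 1*(-1))²)*0 = -2/13*1²*0 = -2/13*1*0 = -2/13*0 = 0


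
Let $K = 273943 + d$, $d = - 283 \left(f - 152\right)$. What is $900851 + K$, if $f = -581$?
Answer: $1382233$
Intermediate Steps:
$d = 207439$ ($d = - 283 \left(-581 - 152\right) = \left(-283\right) \left(-733\right) = 207439$)
$K = 481382$ ($K = 273943 + 207439 = 481382$)
$900851 + K = 900851 + 481382 = 1382233$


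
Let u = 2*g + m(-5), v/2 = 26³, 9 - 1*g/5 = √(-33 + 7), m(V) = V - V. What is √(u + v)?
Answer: √(35242 - 10*I*√26) ≈ 187.73 - 0.136*I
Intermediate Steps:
m(V) = 0
g = 45 - 5*I*√26 (g = 45 - 5*√(-33 + 7) = 45 - 5*I*√26 ≈ 45.0 - 25.495*I)
v = 35152 (v = 2*26³ = 2*17576 = 35152)
u = 90 - 10*I*√26 (u = 2*(45 - 5*I*√26) + 0 = (90 - 10*I*√26) + 0 = 90 - 10*I*√26 ≈ 90.0 - 50.99*I)
√(u + v) = √((90 - 10*I*√26) + 35152) = √(35242 - 10*I*√26)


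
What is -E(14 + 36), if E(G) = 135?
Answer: -135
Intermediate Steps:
-E(14 + 36) = -1*135 = -135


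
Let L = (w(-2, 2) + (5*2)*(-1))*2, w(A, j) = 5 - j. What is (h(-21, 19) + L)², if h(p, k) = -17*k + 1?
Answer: 112896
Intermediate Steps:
h(p, k) = 1 - 17*k
L = -14 (L = ((5 - 1*2) + (5*2)*(-1))*2 = ((5 - 2) + 10*(-1))*2 = (3 - 10)*2 = -7*2 = -14)
(h(-21, 19) + L)² = ((1 - 17*19) - 14)² = ((1 - 323) - 14)² = (-322 - 14)² = (-336)² = 112896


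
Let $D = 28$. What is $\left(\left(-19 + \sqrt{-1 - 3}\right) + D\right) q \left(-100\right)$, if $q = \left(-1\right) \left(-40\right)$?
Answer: $-36000 - 8000 i \approx -36000.0 - 8000.0 i$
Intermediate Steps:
$q = 40$
$\left(\left(-19 + \sqrt{-1 - 3}\right) + D\right) q \left(-100\right) = \left(\left(-19 + \sqrt{-1 - 3}\right) + 28\right) 40 \left(-100\right) = \left(\left(-19 + \sqrt{-4}\right) + 28\right) 40 \left(-100\right) = \left(\left(-19 + 2 i\right) + 28\right) 40 \left(-100\right) = \left(9 + 2 i\right) 40 \left(-100\right) = \left(360 + 80 i\right) \left(-100\right) = -36000 - 8000 i$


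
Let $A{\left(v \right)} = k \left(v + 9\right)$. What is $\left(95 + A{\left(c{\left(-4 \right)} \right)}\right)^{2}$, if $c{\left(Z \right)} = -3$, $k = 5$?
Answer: $15625$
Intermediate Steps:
$A{\left(v \right)} = 45 + 5 v$ ($A{\left(v \right)} = 5 \left(v + 9\right) = 5 \left(9 + v\right) = 45 + 5 v$)
$\left(95 + A{\left(c{\left(-4 \right)} \right)}\right)^{2} = \left(95 + \left(45 + 5 \left(-3\right)\right)\right)^{2} = \left(95 + \left(45 - 15\right)\right)^{2} = \left(95 + 30\right)^{2} = 125^{2} = 15625$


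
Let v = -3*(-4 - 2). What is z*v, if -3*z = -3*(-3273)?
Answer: -58914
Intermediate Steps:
v = 18 (v = -3*(-6) = 18)
z = -3273 (z = -(-1)*(-3273) = -1/3*9819 = -3273)
z*v = -3273*18 = -58914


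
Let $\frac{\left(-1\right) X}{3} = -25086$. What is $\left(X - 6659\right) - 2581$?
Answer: $66018$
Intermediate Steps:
$X = 75258$ ($X = \left(-3\right) \left(-25086\right) = 75258$)
$\left(X - 6659\right) - 2581 = \left(75258 - 6659\right) - 2581 = 68599 - 2581 = 66018$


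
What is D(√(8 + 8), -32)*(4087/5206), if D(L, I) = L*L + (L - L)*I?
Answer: 32696/2603 ≈ 12.561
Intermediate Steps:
D(L, I) = L² (D(L, I) = L² + 0*I = L² + 0 = L²)
D(√(8 + 8), -32)*(4087/5206) = (√(8 + 8))²*(4087/5206) = (√16)²*(4087*(1/5206)) = 4²*(4087/5206) = 16*(4087/5206) = 32696/2603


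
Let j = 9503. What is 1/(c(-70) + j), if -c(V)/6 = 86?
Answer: 1/8987 ≈ 0.00011127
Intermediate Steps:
c(V) = -516 (c(V) = -6*86 = -516)
1/(c(-70) + j) = 1/(-516 + 9503) = 1/8987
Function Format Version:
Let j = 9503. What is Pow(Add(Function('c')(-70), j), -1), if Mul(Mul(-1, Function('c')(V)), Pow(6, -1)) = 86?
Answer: Rational(1, 8987) ≈ 0.00011127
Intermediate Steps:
Function('c')(V) = -516 (Function('c')(V) = Mul(-6, 86) = -516)
Pow(Add(Function('c')(-70), j), -1) = Pow(Add(-516, 9503), -1) = Pow(8987, -1) = Rational(1, 8987)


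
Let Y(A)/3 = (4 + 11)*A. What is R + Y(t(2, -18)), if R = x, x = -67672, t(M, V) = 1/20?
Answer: -270679/4 ≈ -67670.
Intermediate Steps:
t(M, V) = 1/20
R = -67672
Y(A) = 45*A (Y(A) = 3*((4 + 11)*A) = 3*(15*A) = 45*A)
R + Y(t(2, -18)) = -67672 + 45*(1/20) = -67672 + 9/4 = -270679/4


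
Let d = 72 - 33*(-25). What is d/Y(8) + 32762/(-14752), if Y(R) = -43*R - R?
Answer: -773899/162272 ≈ -4.7691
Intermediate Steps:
Y(R) = -44*R
d = 897 (d = 72 + 825 = 897)
d/Y(8) + 32762/(-14752) = 897/((-44*8)) + 32762/(-14752) = 897/(-352) + 32762*(-1/14752) = 897*(-1/352) - 16381/7376 = -897/352 - 16381/7376 = -773899/162272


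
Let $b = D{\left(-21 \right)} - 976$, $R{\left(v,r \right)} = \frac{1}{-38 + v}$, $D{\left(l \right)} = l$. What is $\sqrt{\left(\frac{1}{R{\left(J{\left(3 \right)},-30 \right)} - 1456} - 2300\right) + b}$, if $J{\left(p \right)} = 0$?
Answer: $\frac{i \sqrt{10093102403079}}{55329} \approx 57.419 i$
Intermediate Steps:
$b = -997$ ($b = -21 - 976 = -997$)
$\sqrt{\left(\frac{1}{R{\left(J{\left(3 \right)},-30 \right)} - 1456} - 2300\right) + b} = \sqrt{\left(\frac{1}{\frac{1}{-38 + 0} - 1456} - 2300\right) - 997} = \sqrt{\left(\frac{1}{\frac{1}{-38} - 1456} - 2300\right) - 997} = \sqrt{\left(\frac{1}{- \frac{1}{38} - 1456} - 2300\right) - 997} = \sqrt{\left(\frac{1}{- \frac{55329}{38}} - 2300\right) - 997} = \sqrt{\left(- \frac{38}{55329} - 2300\right) - 997} = \sqrt{- \frac{127256738}{55329} - 997} = \sqrt{- \frac{182419751}{55329}} = \frac{i \sqrt{10093102403079}}{55329}$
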